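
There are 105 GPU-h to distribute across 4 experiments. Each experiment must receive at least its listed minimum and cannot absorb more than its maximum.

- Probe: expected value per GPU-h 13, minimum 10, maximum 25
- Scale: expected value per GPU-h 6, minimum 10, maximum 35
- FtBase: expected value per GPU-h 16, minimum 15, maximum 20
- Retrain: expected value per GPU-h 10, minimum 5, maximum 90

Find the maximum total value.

Meeting every minimum uses 10+10+15+5 = 40 GPU-h, leaving 65.
Highest expected value per GPU-h first: FtBase 16 > Probe 13 > Retrain 10 > Scale 6.
FtBase: +5 to 20 (cap) → 60 left.
Probe takes 15 more to reach its cap of 25 → 45 left.
Only 45 left; Retrain takes them to reach 50.
Total = 13×25 + 6×10 + 16×20 + 10×50 = 1205.

1205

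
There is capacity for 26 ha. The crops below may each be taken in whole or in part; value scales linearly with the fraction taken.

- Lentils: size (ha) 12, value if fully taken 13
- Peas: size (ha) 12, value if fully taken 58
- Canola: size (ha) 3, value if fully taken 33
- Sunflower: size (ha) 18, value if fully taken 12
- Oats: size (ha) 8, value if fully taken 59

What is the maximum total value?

Rank by value-to-size ratio: Canola 33/3≈11, Oats 59/8≈7.38, Peas 58/12≈4.83, Lentils 13/12≈1.08, Sunflower 12/18≈0.667.
Canola: take in full, 3 ha for value 33 ; 23 left.
Oats: take in full, 8 ha for value 59 ; 15 left.
Take all of Peas (12 ha, value 58) ; 3 ha left.
Only 3 ha remain; take 3/12 of Lentils for value 13×3/12 = 3.25.
Total value = 153.25.

153.25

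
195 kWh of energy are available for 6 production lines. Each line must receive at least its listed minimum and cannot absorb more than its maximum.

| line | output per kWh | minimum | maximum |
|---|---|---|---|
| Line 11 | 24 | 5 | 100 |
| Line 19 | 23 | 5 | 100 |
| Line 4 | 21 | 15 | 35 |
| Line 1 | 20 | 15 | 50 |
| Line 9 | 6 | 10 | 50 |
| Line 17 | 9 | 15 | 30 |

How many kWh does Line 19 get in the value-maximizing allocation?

40

Meeting every minimum uses 5+5+15+15+10+15 = 65 kWh, leaving 130.
Highest output per kWh first: Line 11 24 > Line 19 23 > Line 4 21 > Line 1 20 > Line 17 9 > Line 9 6.
Give Line 11 95 more to hit its cap of 100 ; 35 left.
Line 19 has room for 95 more but only 35 remain, so it gets 40.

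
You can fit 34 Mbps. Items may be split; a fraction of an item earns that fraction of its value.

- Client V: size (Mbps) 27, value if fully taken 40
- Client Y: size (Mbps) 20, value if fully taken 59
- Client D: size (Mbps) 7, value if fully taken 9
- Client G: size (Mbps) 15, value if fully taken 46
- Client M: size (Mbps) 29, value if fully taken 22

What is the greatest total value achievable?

102.05

Rank by value-to-size ratio: Client G 46/15≈3.07, Client Y 59/20≈2.95, Client V 40/27≈1.48, Client D 9/7≈1.29, Client M 22/29≈0.759.
Take all of Client G (15 Mbps, value 46) → 19 Mbps left.
Only 19 Mbps remain; take 19/20 of Client Y for value 59×19/20 = 56.05.
Total value = 102.05.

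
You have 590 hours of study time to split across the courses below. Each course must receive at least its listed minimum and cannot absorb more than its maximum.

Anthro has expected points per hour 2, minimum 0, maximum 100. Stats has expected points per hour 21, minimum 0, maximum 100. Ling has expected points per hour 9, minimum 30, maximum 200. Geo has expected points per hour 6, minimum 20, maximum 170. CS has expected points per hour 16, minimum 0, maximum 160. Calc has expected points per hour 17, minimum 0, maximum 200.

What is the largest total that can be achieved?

Meeting every minimum uses 0+0+30+20+0+0 = 50 hours, leaving 540.
Highest expected points per hour first: Stats 21 > Calc 17 > CS 16 > Ling 9 > Geo 6 > Anthro 2.
Give Stats 100 more to hit its cap of 100 ; 440 left.
Calc takes 200 more to reach its cap of 200 ; 240 left.
CS takes 160 more to reach its cap of 160 ; 80 left.
Only 80 left; Ling takes them to reach 110.
Total = 21×100 + 9×110 + 6×20 + 16×160 + 17×200 = 9170.

9170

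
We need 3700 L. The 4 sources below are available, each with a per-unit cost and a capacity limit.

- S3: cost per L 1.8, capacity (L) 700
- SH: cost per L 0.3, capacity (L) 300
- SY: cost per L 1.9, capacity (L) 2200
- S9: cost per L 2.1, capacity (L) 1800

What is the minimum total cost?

Fill from the cheapest source first.
SH at 0.3: take all 300 L ; 3400 still needed.
S3 (1.8): use full 700 ; 2700 L to go.
SY at 1.9: take all 2200 L ; 500 still needed.
S9 (2.1): take the remaining 500 ; done.
Cost = 300×0.3 + 700×1.8 + 2200×1.9 + 500×2.1 = 6580.

6580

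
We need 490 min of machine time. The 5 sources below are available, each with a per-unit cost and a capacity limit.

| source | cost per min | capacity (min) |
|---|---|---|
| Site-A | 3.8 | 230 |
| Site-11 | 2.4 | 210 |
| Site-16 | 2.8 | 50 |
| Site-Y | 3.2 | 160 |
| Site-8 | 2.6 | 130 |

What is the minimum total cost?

1302

Use sources in increasing cost order.
Site-11 at 2.4: take all 210 min → 280 still needed.
Site-8 (2.6): use full 130 → 150 min to go.
Take 50 from Site-16 at 2.8 → need 100 more.
Site-Y at 3.2: take 100 of its 160 → requirement met.
Site-A: unused.
Cost = 210×2.4 + 130×2.6 + 50×2.8 + 100×3.2 = 1302.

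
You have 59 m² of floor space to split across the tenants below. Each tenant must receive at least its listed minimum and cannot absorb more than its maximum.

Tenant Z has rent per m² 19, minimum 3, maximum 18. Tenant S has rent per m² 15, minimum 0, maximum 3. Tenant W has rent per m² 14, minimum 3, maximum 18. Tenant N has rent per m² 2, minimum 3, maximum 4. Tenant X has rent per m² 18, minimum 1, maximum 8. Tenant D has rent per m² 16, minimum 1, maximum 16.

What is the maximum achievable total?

Meeting every minimum uses 3+0+3+3+1+1 = 11 m², leaving 48.
Order the tenants by rent per m²: Tenant Z 19 > Tenant X 18 > Tenant D 16 > Tenant S 15 > Tenant W 14 > Tenant N 2.
Tenant Z: +15 to 18 (cap) ; 33 left.
Tenant X takes 7 more to reach its cap of 8 ; 26 left.
Tenant D takes 15 more to reach its cap of 16 ; 11 left.
Give Tenant S 3 more to hit its cap of 3 ; 8 left.
Tenant W: +8 (room for 15) → 11. Pool exhausted.
Total = 19×18 + 15×3 + 14×11 + 2×3 + 18×8 + 16×16 = 947.

947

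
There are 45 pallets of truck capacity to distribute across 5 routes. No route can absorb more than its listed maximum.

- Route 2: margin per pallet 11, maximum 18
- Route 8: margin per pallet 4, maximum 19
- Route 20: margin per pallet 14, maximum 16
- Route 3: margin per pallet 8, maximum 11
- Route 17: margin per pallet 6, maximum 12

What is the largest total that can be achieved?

Rank by margin per pallet: Route 20 14 > Route 2 11 > Route 3 8 > Route 17 6 > Route 8 4.
Route 20 takes 16 to reach its cap of 16 → 29 left.
Route 2: +18 to 18 (cap) → 11 left.
Route 3 takes 11 to reach its cap of 11 → 0 left.
Total = 11×18 + 14×16 + 8×11 = 510.

510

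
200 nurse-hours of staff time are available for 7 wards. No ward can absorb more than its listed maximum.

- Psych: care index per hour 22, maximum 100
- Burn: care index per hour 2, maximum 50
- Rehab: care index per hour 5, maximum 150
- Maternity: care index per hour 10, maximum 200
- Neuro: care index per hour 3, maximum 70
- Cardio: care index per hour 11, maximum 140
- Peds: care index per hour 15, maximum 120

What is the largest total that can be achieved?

3700

Order the wards by care index per hour: Psych 22 > Peds 15 > Cardio 11 > Maternity 10 > Rehab 5 > Neuro 3 > Burn 2.
Psych takes 100 to reach its cap of 100 ; 100 left.
Peds: +100 (room for 120) → 100. Pool exhausted.
Total = 22×100 + 15×100 = 3700.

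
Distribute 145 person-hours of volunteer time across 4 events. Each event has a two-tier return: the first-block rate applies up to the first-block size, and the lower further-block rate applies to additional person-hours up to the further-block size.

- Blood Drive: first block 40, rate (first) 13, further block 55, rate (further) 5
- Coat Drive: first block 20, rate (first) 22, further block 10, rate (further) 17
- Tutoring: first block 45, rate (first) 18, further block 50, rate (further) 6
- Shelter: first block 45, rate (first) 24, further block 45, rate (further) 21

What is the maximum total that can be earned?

Rank every tier by rate: Shelter/tier1 24 > Coat Drive/tier1 22 > Shelter/tier2 21 > Tutoring/tier1 18 > Coat Drive/tier2 17 > Blood Drive/tier1 13 > Tutoring/tier2 6 > Blood Drive/tier2 5.
Shelter tier1 at 24: fill all 45 ; 100 left.
Coat Drive tier1 at 22: fill all 20 ; 80 left.
Shelter tier2 at 21: fill all 45 ; 35 left.
Tutoring/tier1: +35 of 45 at 18; pool empty.
Total = 24×45 + 22×20 + 21×45 + 18×35 = 3095.

3095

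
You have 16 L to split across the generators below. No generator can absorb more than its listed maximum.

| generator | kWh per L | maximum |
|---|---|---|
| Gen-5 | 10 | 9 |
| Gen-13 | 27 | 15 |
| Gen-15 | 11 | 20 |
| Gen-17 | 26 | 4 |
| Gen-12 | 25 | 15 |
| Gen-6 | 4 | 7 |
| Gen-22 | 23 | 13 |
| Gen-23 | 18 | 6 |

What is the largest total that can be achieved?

431

Order the generators by kWh per L: Gen-13 27 > Gen-17 26 > Gen-12 25 > Gen-22 23 > Gen-23 18 > Gen-15 11 > Gen-5 10 > Gen-6 4.
Gen-13: +15 to 15 (cap) — 1 left.
Only 1 left; Gen-17 takes them to reach 1.
Total = 27×15 + 26×1 = 431.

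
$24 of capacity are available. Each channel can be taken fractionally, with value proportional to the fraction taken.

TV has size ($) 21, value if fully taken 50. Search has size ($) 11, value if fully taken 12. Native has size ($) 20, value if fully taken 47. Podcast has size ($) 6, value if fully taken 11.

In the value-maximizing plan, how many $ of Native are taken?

Best value per unit of size first: TV 50/21≈2.38, Native 47/20≈2.35, Podcast 11/6≈1.83, Search 12/11≈1.09.
TV: take in full, 21 $ for value 50 → 3 left.
Fill the last 3 $ with part of Native: 3/20 of it earns 7.05.

3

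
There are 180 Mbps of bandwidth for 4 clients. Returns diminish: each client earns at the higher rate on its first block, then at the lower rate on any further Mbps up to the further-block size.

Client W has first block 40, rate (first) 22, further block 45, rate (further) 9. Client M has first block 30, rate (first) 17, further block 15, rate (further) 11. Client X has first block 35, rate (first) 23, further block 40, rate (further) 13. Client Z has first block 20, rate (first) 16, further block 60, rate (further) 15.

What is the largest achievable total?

3340

Rank every tier by rate: Client X/tier1 23 > Client W/tier1 22 > Client M/tier1 17 > Client Z/tier1 16 > Client Z/tier2 15 > Client X/tier2 13 > Client M/tier2 11 > Client W/tier2 9.
Fill Client X tier1 block (35 at 23) ; 145 left.
Client W/tier1 (22): +40 ; 105 left.
Client M/tier1 (17): +30 ; 75 left.
Client Z tier1 at 16: fill all 20 ; 55 left.
Client Z tier2 at 15: only 55 left, fill 55.
Total = 23×35 + 22×40 + 17×30 + 16×20 + 15×55 = 3340.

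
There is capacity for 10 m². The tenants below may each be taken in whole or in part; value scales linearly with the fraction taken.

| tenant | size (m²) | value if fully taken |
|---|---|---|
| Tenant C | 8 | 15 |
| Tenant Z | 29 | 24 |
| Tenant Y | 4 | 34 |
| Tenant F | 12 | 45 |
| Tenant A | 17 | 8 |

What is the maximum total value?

Rank by value-to-size ratio: Tenant Y 34/4≈8.5, Tenant F 45/12≈3.75, Tenant C 15/8≈1.88, Tenant Z 24/29≈0.828, Tenant A 8/17≈0.471.
Tenant Y: take in full, 4 m² for value 34 ; 6 left.
6 m² left: a 6/12 share of Tenant F gives 45×6/12 = 22.5.
Total value = 56.5.

56.5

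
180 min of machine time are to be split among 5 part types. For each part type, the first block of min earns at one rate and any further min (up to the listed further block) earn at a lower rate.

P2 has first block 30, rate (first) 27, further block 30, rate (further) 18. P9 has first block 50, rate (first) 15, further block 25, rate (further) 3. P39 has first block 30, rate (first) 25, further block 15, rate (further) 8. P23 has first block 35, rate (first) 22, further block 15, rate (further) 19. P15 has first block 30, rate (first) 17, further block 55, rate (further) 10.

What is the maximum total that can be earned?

3815

Treat each block as its own option and order by rate: P2/tier1 27 > P39/tier1 25 > P23/tier1 22 > P23/tier2 19 > P2/tier2 18 > P15/tier1 17 > P9/tier1 15 > P15/tier2 10 > P39/tier2 8 > P9/tier2 3.
Fill P2 tier1 block (30 at 27) ; 150 left.
P39 tier1 at 25: fill all 30 ; 120 left.
Fill P23 tier1 block (35 at 22) ; 85 left.
Fill P23 tier2 block (15 at 19) ; 70 left.
P2/tier2 (18): +30 ; 40 left.
Fill P15 tier1 block (30 at 17) ; 10 left.
P9/tier1: +10 of 50 at 15; pool empty.
Total = 27×30 + 25×30 + 22×35 + 19×15 + 18×30 + 17×30 + 15×10 = 3815.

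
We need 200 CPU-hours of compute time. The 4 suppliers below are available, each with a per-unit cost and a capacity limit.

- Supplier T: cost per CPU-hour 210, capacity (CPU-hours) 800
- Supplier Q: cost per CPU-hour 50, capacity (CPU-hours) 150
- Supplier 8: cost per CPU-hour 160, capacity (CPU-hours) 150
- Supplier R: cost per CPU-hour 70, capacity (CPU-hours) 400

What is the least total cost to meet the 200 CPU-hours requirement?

Cheapest first:
Supplier Q (50): use full 150 ; 50 CPU-hours to go.
Supplier R (70): take the remaining 50 ; done.
Supplier 8, Supplier T: unused.
Cost = 150×50 + 50×70 = 11000.

11000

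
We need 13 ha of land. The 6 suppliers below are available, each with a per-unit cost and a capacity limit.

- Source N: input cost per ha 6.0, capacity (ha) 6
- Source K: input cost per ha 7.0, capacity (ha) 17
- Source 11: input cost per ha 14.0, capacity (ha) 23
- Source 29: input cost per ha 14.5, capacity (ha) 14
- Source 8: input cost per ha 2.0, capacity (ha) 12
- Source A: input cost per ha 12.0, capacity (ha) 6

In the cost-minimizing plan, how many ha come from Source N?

Fill from the cheapest supplier first.
Take 12 from Source 8 at 2.0 — need 1 more.
Take 1 from Source N at 6.0 to finish.
Source K, Source A, Source 11, Source 29: unused.

1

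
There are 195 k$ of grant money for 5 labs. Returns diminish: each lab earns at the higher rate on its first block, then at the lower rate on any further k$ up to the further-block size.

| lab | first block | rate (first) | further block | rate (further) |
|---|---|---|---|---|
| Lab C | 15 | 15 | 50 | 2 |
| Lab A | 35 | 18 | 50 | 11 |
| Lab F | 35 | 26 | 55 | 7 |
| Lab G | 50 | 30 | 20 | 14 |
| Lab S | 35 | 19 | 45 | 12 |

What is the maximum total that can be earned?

4270

Order all 10 blocks by rate: Lab G/T1 30 > Lab F/T1 26 > Lab S/T1 19 > Lab A/T1 18 > Lab C/T1 15 > Lab G/T2 14 > Lab S/T2 12 > Lab A/T2 11 > Lab F/T2 7 > Lab C/T2 2.
Lab G T1 at 30: fill all 50 — 145 left.
Fill Lab F T1 block (35 at 26) — 110 left.
Lab S T1 at 19: fill all 35 — 75 left.
Lab A T1 at 18: fill all 35 — 40 left.
Lab C/T1 (15): +15 — 25 left.
Lab G T2 at 14: fill all 20 — 5 left.
Lab S T2 at 12: only 5 left, fill 5.
Total = 30×50 + 26×35 + 19×35 + 18×35 + 15×15 + 14×20 + 12×5 = 4270.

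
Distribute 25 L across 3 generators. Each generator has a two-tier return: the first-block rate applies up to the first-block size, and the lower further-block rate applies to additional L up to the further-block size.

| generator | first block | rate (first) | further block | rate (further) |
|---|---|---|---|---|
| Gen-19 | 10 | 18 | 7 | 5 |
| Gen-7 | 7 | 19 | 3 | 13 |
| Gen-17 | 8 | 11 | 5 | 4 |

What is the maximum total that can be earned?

407

Treat each block as its own option and order by rate: Gen-7/T1 19 > Gen-19/T1 18 > Gen-7/T2 13 > Gen-17/T1 11 > Gen-19/T2 5 > Gen-17/T2 4.
Fill Gen-7 T1 block (7 at 19) → 18 left.
Gen-19/T1 (18): +10 → 8 left.
Gen-7/T2 (13): +3 → 5 left.
5 remain; put them into Gen-17 T1 at 11.
Total = 19×7 + 18×10 + 13×3 + 11×5 = 407.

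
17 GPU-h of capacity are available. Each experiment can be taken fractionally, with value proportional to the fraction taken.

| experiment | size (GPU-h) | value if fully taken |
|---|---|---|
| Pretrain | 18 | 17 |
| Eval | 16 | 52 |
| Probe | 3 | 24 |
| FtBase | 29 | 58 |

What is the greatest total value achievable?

Best value per unit of size first: Probe 24/3≈8, Eval 52/16≈3.25, FtBase 58/29≈2, Pretrain 17/18≈0.944.
Probe: take in full, 3 GPU-h for value 24 → 14 left.
Fill the last 14 GPU-h with part of Eval: 14/16 of it earns 45.5.
Total value = 69.5.

69.5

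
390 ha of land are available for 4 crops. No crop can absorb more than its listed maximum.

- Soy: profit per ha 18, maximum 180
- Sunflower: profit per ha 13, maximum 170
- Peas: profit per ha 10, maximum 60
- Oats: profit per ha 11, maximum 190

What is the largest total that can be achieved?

5890

Rank by profit per ha: Soy 18 > Sunflower 13 > Oats 11 > Peas 10.
Soy takes 180 to reach its cap of 180 — 210 left.
Sunflower takes 170 to reach its cap of 170 — 40 left.
Oats: +40 (room for 190) → 40. Pool exhausted.
Total = 18×180 + 13×170 + 11×40 = 5890.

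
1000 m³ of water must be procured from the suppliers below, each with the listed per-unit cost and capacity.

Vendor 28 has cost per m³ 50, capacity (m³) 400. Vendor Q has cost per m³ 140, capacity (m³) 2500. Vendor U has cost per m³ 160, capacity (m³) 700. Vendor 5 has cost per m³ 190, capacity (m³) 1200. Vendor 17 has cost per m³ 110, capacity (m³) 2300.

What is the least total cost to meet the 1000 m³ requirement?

Cheapest first:
Vendor 28 (50): use full 400 → 600 m³ to go.
Take 600 from Vendor 17 at 110 to finish.
Vendor Q, Vendor U, Vendor 5: unused.
Cost = 400×50 + 600×110 = 86000.

86000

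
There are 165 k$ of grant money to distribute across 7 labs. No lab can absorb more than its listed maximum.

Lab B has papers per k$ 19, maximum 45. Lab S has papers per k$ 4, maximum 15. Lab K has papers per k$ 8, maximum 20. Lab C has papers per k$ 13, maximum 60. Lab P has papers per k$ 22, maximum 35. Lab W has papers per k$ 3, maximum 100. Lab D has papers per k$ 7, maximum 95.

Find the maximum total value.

2600

Highest papers per k$ first: Lab P 22 > Lab B 19 > Lab C 13 > Lab K 8 > Lab D 7 > Lab S 4 > Lab W 3.
Lab P: +35 to 35 (cap) — 130 left.
Give Lab B 45 to hit its cap of 45 — 85 left.
Lab C: +60 to 60 (cap) — 25 left.
Give Lab K 20 to hit its cap of 20 — 5 left.
Only 5 left; Lab D takes them to reach 5.
Total = 19×45 + 8×20 + 13×60 + 22×35 + 7×5 = 2600.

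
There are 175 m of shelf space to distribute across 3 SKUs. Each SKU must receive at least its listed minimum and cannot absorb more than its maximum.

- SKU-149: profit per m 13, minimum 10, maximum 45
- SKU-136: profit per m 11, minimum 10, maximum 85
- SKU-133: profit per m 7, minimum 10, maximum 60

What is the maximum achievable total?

1835

Meeting every minimum uses 10+10+10 = 30 m, leaving 145.
Highest profit per m first: SKU-149 13 > SKU-136 11 > SKU-133 7.
SKU-149 takes 35 more to reach its cap of 45 → 110 left.
SKU-136 takes 75 more to reach its cap of 85 → 35 left.
SKU-133: +35 (room for 50) → 45. Pool exhausted.
Total = 13×45 + 11×85 + 7×45 = 1835.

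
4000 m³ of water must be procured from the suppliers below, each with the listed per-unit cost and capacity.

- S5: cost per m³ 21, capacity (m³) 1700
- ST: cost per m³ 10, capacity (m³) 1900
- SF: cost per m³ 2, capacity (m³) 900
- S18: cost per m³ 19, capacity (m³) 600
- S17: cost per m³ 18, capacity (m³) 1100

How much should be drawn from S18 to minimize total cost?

100

Use suppliers in increasing cost order.
SF (2): use full 900 → 3100 m³ to go.
ST at 10: take all 1900 m³ → 1200 still needed.
S17 at 18: take all 1100 m³ → 100 still needed.
S18 (19): take the remaining 100 → done.
S5: unused.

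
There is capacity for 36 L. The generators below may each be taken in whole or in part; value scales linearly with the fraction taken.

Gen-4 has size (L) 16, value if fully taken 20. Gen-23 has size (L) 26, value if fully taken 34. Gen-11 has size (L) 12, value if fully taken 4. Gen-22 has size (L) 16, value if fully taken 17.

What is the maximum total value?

46.5

Rank by value-to-size ratio: Gen-23 34/26≈1.31, Gen-4 20/16≈1.25, Gen-22 17/16≈1.06, Gen-11 4/12≈0.333.
Take all of Gen-23 (26 L, value 34) ; 10 L left.
Only 10 L remain; take 10/16 of Gen-4 for value 20×10/16 = 12.5.
Total value = 46.5.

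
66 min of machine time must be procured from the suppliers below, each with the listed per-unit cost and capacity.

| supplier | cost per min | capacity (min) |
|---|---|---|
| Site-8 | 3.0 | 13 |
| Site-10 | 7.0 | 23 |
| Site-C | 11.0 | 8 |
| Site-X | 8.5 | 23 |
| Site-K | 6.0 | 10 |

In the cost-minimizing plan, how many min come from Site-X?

Cheapest first:
Take 13 from Site-8 at 3.0 — need 53 more.
Site-K (6.0): use full 10 — 43 min to go.
Site-10 at 7.0: take all 23 min — 20 still needed.
Site-X (8.5): take the remaining 20 — done.
Site-C: unused.

20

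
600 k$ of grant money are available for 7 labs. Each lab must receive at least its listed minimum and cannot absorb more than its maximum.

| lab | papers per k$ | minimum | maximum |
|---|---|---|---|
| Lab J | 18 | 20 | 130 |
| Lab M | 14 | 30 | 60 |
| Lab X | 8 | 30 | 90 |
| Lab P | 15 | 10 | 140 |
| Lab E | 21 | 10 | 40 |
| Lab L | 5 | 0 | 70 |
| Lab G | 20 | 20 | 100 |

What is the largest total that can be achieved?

9040

Meeting every minimum uses 20+30+30+10+10+0+20 = 120 k$, leaving 480.
Highest papers per k$ first: Lab E 21 > Lab G 20 > Lab J 18 > Lab P 15 > Lab M 14 > Lab X 8 > Lab L 5.
Lab E: +30 to 40 (cap) ; 450 left.
Lab G: +80 to 100 (cap) ; 370 left.
Give Lab J 110 more to hit its cap of 130 ; 260 left.
Lab P: +130 to 140 (cap) ; 130 left.
Give Lab M 30 more to hit its cap of 60 ; 100 left.
Give Lab X 60 more to hit its cap of 90 ; 40 left.
Lab L: +40 (room for 70) → 40. Pool exhausted.
Total = 18×130 + 14×60 + 8×90 + 15×140 + 21×40 + 5×40 + 20×100 = 9040.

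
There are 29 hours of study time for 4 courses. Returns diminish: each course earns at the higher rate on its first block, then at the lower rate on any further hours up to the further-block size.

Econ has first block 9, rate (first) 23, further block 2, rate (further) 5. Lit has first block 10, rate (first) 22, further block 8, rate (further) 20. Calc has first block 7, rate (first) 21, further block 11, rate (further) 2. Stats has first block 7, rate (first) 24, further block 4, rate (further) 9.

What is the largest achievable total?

658

Rank every tier by rate: Stats/T1 24 > Econ/T1 23 > Lit/T1 22 > Calc/T1 21 > Lit/T2 20 > Stats/T2 9 > Econ/T2 5 > Calc/T2 2.
Stats/T1 (24): +7 — 22 left.
Fill Econ T1 block (9 at 23) — 13 left.
Fill Lit T1 block (10 at 22) — 3 left.
Calc T1 at 21: only 3 left, fill 3.
Total = 24×7 + 23×9 + 22×10 + 21×3 = 658.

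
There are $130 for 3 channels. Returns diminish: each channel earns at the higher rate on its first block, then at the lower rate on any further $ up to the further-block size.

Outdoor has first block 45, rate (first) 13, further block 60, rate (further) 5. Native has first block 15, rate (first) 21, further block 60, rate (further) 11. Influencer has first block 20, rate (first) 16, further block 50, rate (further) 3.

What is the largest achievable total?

Rank every tier by rate: Native/T1 21 > Influencer/T1 16 > Outdoor/T1 13 > Native/T2 11 > Outdoor/T2 5 > Influencer/T2 3.
Fill Native T1 block (15 at 21) ; 115 left.
Influencer/T1 (16): +20 ; 95 left.
Outdoor/T1 (13): +45 ; 50 left.
50 remain; put them into Native T2 at 11.
Total = 21×15 + 16×20 + 13×45 + 11×50 = 1770.

1770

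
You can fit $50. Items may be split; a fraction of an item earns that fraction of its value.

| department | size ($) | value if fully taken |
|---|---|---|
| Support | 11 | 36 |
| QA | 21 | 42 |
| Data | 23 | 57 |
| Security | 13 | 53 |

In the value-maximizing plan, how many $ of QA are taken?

3

Rank by value-to-size ratio: Security 53/13≈4.08, Support 36/11≈3.27, Data 57/23≈2.48, QA 42/21≈2.
Take all of Security (13 $, value 53) → 37 $ left.
Support: take in full, 11 $ for value 36 → 26 left.
All 23 $ of Data fit (value 57) → 3 remain.
Only 3 $ remain; take 3/21 of QA for value 42×3/21 = 6.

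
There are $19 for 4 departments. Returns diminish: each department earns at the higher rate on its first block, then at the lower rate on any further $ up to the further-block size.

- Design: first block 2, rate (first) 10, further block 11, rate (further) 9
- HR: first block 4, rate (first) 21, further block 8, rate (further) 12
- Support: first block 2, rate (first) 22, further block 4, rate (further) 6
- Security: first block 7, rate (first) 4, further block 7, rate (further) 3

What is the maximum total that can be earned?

Treat each block as its own option and order by rate: Support/first 22 > HR/first 21 > HR/second 12 > Design/first 10 > Design/second 9 > Support/second 6 > Security/first 4 > Security/second 3.
Fill Support first block (2 at 22) ; 17 left.
HR first at 21: fill all 4 ; 13 left.
HR second at 12: fill all 8 ; 5 left.
Design first at 10: fill all 2 ; 3 left.
3 remain; put them into Design second at 9.
Total = 22×2 + 21×4 + 12×8 + 10×2 + 9×3 = 271.

271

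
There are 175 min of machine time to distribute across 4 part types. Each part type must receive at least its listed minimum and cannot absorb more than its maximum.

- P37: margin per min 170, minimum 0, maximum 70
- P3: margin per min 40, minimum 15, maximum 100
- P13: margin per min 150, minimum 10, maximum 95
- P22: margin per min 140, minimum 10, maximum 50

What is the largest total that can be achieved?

25900

Meeting every minimum uses 0+15+10+10 = 35 min, leaving 140.
Rank by margin per min: P37 170 > P13 150 > P22 140 > P3 40.
P37: +70 to 70 (cap) → 70 left.
Only 70 left; P13 takes them to reach 80.
Total = 170×70 + 40×15 + 150×80 + 140×10 = 25900.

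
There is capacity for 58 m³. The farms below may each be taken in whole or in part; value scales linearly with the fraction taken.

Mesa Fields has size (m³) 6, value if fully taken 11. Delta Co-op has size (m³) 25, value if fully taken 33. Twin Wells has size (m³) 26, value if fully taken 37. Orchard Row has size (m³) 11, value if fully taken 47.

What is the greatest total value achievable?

Sort by value density: Orchard Row 47/11≈4.27, Mesa Fields 11/6≈1.83, Twin Wells 37/26≈1.42, Delta Co-op 33/25≈1.32.
Take all of Orchard Row (11 m³, value 47) → 47 m³ left.
All 6 m³ of Mesa Fields fit (value 11) → 41 remain.
All 26 m³ of Twin Wells fit (value 37) → 15 remain.
15 m³ left: a 15/25 share of Delta Co-op gives 33×15/25 = 19.8.
Total value = 114.8.

114.8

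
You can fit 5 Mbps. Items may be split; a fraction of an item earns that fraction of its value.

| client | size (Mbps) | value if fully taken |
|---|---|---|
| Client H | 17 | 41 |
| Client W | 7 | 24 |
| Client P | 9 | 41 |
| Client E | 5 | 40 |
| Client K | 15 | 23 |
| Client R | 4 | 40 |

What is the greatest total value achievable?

48

Sort by value density: Client R 40/4≈10, Client E 40/5≈8, Client P 41/9≈4.56, Client W 24/7≈3.43, Client H 41/17≈2.41, Client K 23/15≈1.53.
All 4 Mbps of Client R fit (value 40) — 1 remain.
Fill the last 1 Mbps with part of Client E: 1/5 of it earns 8.
Total value = 48.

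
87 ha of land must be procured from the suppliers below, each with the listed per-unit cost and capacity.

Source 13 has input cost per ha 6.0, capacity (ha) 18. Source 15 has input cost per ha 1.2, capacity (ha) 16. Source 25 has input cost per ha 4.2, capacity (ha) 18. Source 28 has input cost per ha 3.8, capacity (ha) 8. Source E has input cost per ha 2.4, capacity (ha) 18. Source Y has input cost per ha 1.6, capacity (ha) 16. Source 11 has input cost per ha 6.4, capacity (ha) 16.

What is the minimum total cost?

260

Cheapest first:
Source 15 at 1.2: take all 16 ha → 71 still needed.
Take 16 from Source Y at 1.6 → need 55 more.
Take 18 from Source E at 2.4 → need 37 more.
Source 28 (3.8): use full 8 → 29 ha to go.
Take 18 from Source 25 at 4.2 → need 11 more.
Source 13 (6.0): take the remaining 11 → done.
Source 11: unused.
Cost = 16×1.2 + 16×1.6 + 18×2.4 + 8×3.8 + 18×4.2 + 11×6.0 = 260.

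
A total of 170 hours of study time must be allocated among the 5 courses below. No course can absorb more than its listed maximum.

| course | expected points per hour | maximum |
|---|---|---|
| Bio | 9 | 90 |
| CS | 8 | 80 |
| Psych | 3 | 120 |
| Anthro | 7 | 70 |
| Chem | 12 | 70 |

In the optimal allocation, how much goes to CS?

10

Highest expected points per hour first: Chem 12 > Bio 9 > CS 8 > Anthro 7 > Psych 3.
Give Chem 70 to hit its cap of 70 → 100 left.
Bio: +90 to 90 (cap) → 10 left.
Only 10 left; CS takes them to reach 10.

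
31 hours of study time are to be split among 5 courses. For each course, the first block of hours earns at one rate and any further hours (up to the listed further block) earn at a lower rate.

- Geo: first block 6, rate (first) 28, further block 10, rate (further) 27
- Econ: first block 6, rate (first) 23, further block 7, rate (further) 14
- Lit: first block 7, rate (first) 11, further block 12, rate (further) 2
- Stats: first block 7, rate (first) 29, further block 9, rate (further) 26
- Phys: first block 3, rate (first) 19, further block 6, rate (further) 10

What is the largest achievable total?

Rank every tier by rate: Stats/first 29 > Geo/first 28 > Geo/second 27 > Stats/second 26 > Econ/first 23 > Phys/first 19 > Econ/second 14 > Lit/first 11 > Phys/second 10 > Lit/second 2.
Stats/first (29): +7 — 24 left.
Fill Geo first block (6 at 28) — 18 left.
Geo second at 27: fill all 10 — 8 left.
Stats/second: +8 of 9 at 26; pool empty.
Total = 29×7 + 28×6 + 27×10 + 26×8 = 849.

849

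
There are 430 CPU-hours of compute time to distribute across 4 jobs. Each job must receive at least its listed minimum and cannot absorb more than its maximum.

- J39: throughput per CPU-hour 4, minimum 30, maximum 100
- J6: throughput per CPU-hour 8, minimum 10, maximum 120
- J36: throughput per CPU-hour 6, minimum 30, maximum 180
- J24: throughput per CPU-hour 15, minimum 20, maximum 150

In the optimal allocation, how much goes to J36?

Meeting every minimum uses 30+10+30+20 = 90 CPU-hours, leaving 340.
Order the jobs by throughput per CPU-hour: J24 15 > J6 8 > J36 6 > J39 4.
J24 takes 130 more to reach its cap of 150 → 210 left.
J6 takes 110 more to reach its cap of 120 → 100 left.
J36: +100 (room for 150) → 130. Pool exhausted.

130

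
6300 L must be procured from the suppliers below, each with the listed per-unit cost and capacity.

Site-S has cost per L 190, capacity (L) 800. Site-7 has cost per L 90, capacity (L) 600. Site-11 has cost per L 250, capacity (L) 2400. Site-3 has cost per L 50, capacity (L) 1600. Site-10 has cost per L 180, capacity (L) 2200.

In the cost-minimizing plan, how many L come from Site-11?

1100

Fill from the cheapest supplier first.
Site-3 at 50: take all 1600 L → 4700 still needed.
Take 600 from Site-7 at 90 → need 4100 more.
Take 2200 from Site-10 at 180 → need 1900 more.
Site-S at 190: take all 800 L → 1100 still needed.
Take 1100 from Site-11 at 250 to finish.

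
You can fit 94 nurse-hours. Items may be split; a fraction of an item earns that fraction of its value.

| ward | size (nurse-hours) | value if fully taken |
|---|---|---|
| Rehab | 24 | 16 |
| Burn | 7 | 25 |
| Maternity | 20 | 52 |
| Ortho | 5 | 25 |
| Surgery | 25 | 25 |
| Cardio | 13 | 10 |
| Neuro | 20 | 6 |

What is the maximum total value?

Sort by value density: Ortho 25/5≈5, Burn 25/7≈3.57, Maternity 52/20≈2.6, Surgery 25/25≈1, Cardio 10/13≈0.769, Rehab 16/24≈0.667, Neuro 6/20≈0.3.
Take all of Ortho (5 nurse-hours, value 25) ; 89 nurse-hours left.
Burn: take in full, 7 nurse-hours for value 25 ; 82 left.
Take all of Maternity (20 nurse-hours, value 52) ; 62 nurse-hours left.
Surgery: take in full, 25 nurse-hours for value 25 ; 37 left.
Take all of Cardio (13 nurse-hours, value 10) ; 24 nurse-hours left.
All 24 nurse-hours of Rehab fit (value 16) ; 0 remain.
Total value = 153.

153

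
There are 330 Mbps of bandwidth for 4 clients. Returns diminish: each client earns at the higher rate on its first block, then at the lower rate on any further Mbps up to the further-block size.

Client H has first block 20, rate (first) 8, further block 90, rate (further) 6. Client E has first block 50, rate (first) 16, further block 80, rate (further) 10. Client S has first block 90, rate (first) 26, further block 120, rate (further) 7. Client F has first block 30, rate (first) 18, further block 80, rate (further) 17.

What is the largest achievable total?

Rank every tier by rate: Client S/tier1 26 > Client F/tier1 18 > Client F/tier2 17 > Client E/tier1 16 > Client E/tier2 10 > Client H/tier1 8 > Client S/tier2 7 > Client H/tier2 6.
Client S tier1 at 26: fill all 90 — 240 left.
Client F tier1 at 18: fill all 30 — 210 left.
Fill Client F tier2 block (80 at 17) — 130 left.
Fill Client E tier1 block (50 at 16) — 80 left.
Client E/tier2 (10): +80 — 0 left.
Total = 26×90 + 18×30 + 17×80 + 16×50 + 10×80 = 5840.

5840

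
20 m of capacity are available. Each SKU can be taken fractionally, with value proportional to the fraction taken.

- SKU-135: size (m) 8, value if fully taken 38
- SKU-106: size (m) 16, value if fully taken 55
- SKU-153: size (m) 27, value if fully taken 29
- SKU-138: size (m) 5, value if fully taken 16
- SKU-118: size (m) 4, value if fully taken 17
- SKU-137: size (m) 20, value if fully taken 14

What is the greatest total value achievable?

Sort by value density: SKU-135 38/8≈4.75, SKU-118 17/4≈4.25, SKU-106 55/16≈3.44, SKU-138 16/5≈3.2, SKU-153 29/27≈1.07, SKU-137 14/20≈0.7.
Take all of SKU-135 (8 m, value 38) → 12 m left.
All 4 m of SKU-118 fit (value 17) → 8 remain.
Fill the last 8 m with part of SKU-106: 8/16 of it earns 27.5.
Total value = 82.5.

82.5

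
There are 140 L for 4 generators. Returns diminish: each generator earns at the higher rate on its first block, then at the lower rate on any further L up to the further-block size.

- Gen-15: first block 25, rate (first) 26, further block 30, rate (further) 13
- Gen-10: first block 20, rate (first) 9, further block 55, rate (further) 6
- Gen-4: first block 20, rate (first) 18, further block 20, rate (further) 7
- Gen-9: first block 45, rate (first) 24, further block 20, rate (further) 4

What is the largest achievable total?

Rank every tier by rate: Gen-15/tier1 26 > Gen-9/tier1 24 > Gen-4/tier1 18 > Gen-15/tier2 13 > Gen-10/tier1 9 > Gen-4/tier2 7 > Gen-10/tier2 6 > Gen-9/tier2 4.
Fill Gen-15 tier1 block (25 at 26) → 115 left.
Gen-9 tier1 at 24: fill all 45 → 70 left.
Fill Gen-4 tier1 block (20 at 18) → 50 left.
Fill Gen-15 tier2 block (30 at 13) → 20 left.
Fill Gen-10 tier1 block (20 at 9) → 0 left.
Total = 26×25 + 24×45 + 18×20 + 13×30 + 9×20 = 2660.

2660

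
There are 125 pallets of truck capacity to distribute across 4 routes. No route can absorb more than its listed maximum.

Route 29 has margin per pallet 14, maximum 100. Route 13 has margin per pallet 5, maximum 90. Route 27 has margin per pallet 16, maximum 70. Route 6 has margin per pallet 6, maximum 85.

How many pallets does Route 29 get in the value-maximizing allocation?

Rank by margin per pallet: Route 27 16 > Route 29 14 > Route 6 6 > Route 13 5.
Route 27: +70 to 70 (cap) — 55 left.
Route 29: +55 (room for 100) → 55. Pool exhausted.

55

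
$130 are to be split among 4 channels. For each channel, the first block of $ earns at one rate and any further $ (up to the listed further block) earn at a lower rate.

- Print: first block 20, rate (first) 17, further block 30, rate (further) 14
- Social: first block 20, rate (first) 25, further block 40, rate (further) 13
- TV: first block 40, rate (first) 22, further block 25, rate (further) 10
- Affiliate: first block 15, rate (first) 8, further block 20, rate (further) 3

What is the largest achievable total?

2400

Rank every tier by rate: Social/T1 25 > TV/T1 22 > Print/T1 17 > Print/T2 14 > Social/T2 13 > TV/T2 10 > Affiliate/T1 8 > Affiliate/T2 3.
Social/T1 (25): +20 → 110 left.
TV T1 at 22: fill all 40 → 70 left.
Print/T1 (17): +20 → 50 left.
Print T2 at 14: fill all 30 → 20 left.
Social/T2: +20 of 40 at 13; pool empty.
Total = 25×20 + 22×40 + 17×20 + 14×30 + 13×20 = 2400.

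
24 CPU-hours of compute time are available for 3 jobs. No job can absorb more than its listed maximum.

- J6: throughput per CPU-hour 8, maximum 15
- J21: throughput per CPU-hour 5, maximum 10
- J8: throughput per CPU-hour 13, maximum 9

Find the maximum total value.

Highest throughput per CPU-hour first: J8 13 > J6 8 > J21 5.
J8: +9 to 9 (cap) ; 15 left.
J6: +15 to 15 (cap) ; 0 left.
Total = 8×15 + 13×9 = 237.

237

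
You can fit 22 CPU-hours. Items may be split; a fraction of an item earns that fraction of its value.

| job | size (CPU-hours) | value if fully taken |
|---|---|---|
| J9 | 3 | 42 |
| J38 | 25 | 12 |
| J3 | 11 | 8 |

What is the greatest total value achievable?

53.84

Sort by value density: J9 42/3≈14, J3 8/11≈0.727, J38 12/25≈0.48.
All 3 CPU-hours of J9 fit (value 42) ; 19 remain.
All 11 CPU-hours of J3 fit (value 8) ; 8 remain.
Fill the last 8 CPU-hours with part of J38: 8/25 of it earns 3.84.
Total value = 53.84.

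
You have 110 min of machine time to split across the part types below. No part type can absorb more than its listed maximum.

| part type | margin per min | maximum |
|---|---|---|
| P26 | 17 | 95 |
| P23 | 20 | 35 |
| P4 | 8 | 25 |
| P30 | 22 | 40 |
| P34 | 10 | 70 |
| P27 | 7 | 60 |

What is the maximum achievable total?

2175

Rank by margin per min: P30 22 > P23 20 > P26 17 > P34 10 > P4 8 > P27 7.
P30 takes 40 to reach its cap of 40 ; 70 left.
P23 takes 35 to reach its cap of 35 ; 35 left.
P26 has room for 95 but only 35 remain, so it gets 35.
Total = 17×35 + 20×35 + 22×40 = 2175.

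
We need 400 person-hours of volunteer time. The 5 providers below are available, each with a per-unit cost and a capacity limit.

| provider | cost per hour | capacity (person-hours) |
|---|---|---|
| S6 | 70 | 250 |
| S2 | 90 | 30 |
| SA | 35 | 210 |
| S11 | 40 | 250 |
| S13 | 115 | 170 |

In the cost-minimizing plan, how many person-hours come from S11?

190

Fill from the cheapest provider first.
Take 210 from SA at 35 → need 190 more.
S11 (40): take the remaining 190 → done.
S6, S2, S13: unused.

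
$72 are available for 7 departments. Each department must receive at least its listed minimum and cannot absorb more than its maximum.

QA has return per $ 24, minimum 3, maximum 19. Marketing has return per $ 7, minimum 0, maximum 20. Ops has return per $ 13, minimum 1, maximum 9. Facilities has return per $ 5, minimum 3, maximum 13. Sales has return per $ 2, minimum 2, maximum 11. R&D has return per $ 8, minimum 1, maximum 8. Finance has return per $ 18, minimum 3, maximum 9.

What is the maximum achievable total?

Meeting every minimum uses 3+0+1+3+2+1+3 = 13 $, leaving 59.
Rank by return per $: QA 24 > Finance 18 > Ops 13 > R&D 8 > Marketing 7 > Facilities 5 > Sales 2.
Give QA 16 more to hit its cap of 19 → 43 left.
Give Finance 6 more to hit its cap of 9 → 37 left.
Give Ops 8 more to hit its cap of 9 → 29 left.
Give R&D 7 more to hit its cap of 8 → 22 left.
Give Marketing 20 more to hit its cap of 20 → 2 left.
Only 2 left; Facilities takes them to reach 5.
Total = 24×19 + 7×20 + 13×9 + 5×5 + 2×2 + 8×8 + 18×9 = 968.

968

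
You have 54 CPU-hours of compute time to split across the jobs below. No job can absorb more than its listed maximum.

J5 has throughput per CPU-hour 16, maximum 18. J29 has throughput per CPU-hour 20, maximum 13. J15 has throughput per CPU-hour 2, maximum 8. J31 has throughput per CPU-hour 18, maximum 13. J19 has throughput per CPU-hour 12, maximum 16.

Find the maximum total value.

902

Order the jobs by throughput per CPU-hour: J29 20 > J31 18 > J5 16 > J19 12 > J15 2.
Give J29 13 to hit its cap of 13 — 41 left.
Give J31 13 to hit its cap of 13 — 28 left.
Give J5 18 to hit its cap of 18 — 10 left.
Only 10 left; J19 takes them to reach 10.
Total = 16×18 + 20×13 + 18×13 + 12×10 = 902.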